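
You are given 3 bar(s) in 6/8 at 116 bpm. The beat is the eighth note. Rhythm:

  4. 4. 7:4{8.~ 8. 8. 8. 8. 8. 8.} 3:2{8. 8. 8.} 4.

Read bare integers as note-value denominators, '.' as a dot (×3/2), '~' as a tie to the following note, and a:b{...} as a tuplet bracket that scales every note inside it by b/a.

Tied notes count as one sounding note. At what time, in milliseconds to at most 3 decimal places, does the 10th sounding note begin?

note 10 onset = 13b = 6724.138ms

1. 0.0ms @ 0 + 1551.724ms (3)
2. 1551.724ms @ 3 + 1551.724ms (3)
3. 3103.448ms @ 6 + 886.7ms (12/7)
4. 3990.148ms @ 54/7 + 443.35ms (6/7)
5. 4433.498ms @ 60/7 + 443.35ms (6/7)
6. 4876.847ms @ 66/7 + 443.35ms (6/7)
7. 5320.197ms @ 72/7 + 443.35ms (6/7)
8. 5763.547ms @ 78/7 + 443.35ms (6/7)
9. 6206.897ms @ 12 + 517.241ms (1)
10. 6724.138ms @ 13 + 517.241ms (1)
11. 7241.379ms @ 14 + 517.241ms (1)
12. 7758.621ms @ 15 + 1551.724ms (3)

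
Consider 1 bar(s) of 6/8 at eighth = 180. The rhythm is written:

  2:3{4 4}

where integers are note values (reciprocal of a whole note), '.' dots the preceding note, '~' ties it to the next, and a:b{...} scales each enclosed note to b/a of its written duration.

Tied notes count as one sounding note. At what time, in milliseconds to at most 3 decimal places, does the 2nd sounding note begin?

note 2 onset = 3b = 1000.0ms

1. 0.0ms @ 0 + 1000.0ms (3)
2. 1000.0ms @ 3 + 1000.0ms (3)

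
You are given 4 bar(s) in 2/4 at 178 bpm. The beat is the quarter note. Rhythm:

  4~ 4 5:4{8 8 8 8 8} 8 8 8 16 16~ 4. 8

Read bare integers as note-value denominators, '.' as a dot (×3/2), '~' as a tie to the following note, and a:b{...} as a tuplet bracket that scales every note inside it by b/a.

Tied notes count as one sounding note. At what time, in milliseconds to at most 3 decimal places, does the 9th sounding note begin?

1. 0.0ms @ 0 + 674.157ms (2)
2. 674.157ms @ 2 + 134.831ms (2/5)
3. 808.989ms @ 12/5 + 134.831ms (2/5)
4. 943.82ms @ 14/5 + 134.831ms (2/5)
5. 1078.652ms @ 16/5 + 134.831ms (2/5)
6. 1213.483ms @ 18/5 + 134.831ms (2/5)
7. 1348.315ms @ 4 + 168.539ms (1/2)
8. 1516.854ms @ 9/2 + 168.539ms (1/2)
9. 1685.393ms @ 5 + 168.539ms (1/2)
10. 1853.933ms @ 11/2 + 84.27ms (1/4)
11. 1938.202ms @ 23/4 + 589.888ms (7/4)
12. 2528.09ms @ 15/2 + 168.539ms (1/2)

note 9 onset = 5b = 1685.393ms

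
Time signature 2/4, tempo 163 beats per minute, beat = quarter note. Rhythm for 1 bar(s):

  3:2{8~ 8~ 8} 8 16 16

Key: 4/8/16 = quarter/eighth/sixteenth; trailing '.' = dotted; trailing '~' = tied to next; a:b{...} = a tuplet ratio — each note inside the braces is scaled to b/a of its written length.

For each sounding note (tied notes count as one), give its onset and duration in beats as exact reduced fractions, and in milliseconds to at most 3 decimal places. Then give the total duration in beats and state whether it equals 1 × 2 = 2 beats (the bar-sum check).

1) 0.0ms=0b +368.098ms=1b
2) 368.098ms=1b +184.049ms=1/2b
3) 552.147ms=3/2b +92.025ms=1/4b
4) 644.172ms=7/4b +92.025ms=1/4b
Σ=2b of 2 (163bpm 2/4) — PASS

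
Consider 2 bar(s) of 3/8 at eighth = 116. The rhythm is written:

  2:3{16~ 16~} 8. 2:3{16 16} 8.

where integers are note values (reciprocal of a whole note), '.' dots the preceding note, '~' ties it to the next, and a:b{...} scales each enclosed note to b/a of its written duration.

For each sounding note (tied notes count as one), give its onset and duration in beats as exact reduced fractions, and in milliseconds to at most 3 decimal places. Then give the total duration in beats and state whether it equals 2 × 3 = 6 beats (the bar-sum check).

1) 0.0ms=0b +1551.724ms=3b
2) 1551.724ms=3b +387.931ms=3/4b
3) 1939.655ms=15/4b +387.931ms=3/4b
4) 2327.586ms=9/2b +775.862ms=3/2b
Σ=6b of 6 (116bpm 3/8) — PASS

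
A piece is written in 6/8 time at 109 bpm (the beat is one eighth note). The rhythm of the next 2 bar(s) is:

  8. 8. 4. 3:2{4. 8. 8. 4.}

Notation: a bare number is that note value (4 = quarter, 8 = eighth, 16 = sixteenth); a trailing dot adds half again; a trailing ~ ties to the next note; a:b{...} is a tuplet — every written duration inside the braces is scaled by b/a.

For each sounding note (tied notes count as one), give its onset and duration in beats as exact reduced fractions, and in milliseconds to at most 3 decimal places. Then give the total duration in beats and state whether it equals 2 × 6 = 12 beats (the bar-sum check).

1) 0.0ms=0b +825.688ms=3/2b
2) 825.688ms=3/2b +825.688ms=3/2b
3) 1651.376ms=3b +1651.376ms=3b
4) 3302.752ms=6b +1100.917ms=2b
5) 4403.67ms=8b +550.459ms=1b
6) 4954.128ms=9b +550.459ms=1b
7) 5504.587ms=10b +1100.917ms=2b
Σ=12b of 12 (109bpm 6/8) — PASS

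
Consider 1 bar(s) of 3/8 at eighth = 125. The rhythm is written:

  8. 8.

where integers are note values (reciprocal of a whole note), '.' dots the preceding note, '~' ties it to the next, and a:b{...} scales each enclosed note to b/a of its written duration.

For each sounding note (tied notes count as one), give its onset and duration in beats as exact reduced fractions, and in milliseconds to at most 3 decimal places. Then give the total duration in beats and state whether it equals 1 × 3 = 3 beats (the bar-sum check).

1) 0.0ms=0b +720.0ms=3/2b
2) 720.0ms=3/2b +720.0ms=3/2b
Σ=3b of 3 (125bpm 3/8) — PASS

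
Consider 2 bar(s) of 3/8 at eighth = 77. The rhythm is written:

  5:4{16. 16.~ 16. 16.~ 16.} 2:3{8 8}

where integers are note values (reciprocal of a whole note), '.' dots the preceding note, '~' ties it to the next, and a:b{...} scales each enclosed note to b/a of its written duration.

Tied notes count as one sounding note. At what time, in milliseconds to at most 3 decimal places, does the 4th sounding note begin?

note 4 onset = 3b = 2337.662ms

1. 0.0ms @ 0 + 467.532ms (3/5)
2. 467.532ms @ 3/5 + 935.065ms (6/5)
3. 1402.597ms @ 9/5 + 935.065ms (6/5)
4. 2337.662ms @ 3 + 1168.831ms (3/2)
5. 3506.494ms @ 9/2 + 1168.831ms (3/2)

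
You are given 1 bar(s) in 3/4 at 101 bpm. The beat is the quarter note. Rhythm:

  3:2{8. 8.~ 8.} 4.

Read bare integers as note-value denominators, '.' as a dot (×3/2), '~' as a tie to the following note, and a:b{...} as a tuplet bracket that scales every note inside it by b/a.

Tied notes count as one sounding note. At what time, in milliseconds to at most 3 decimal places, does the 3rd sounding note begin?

note 3 onset = 3/2b = 891.089ms

1. 0.0ms @ 0 + 297.03ms (1/2)
2. 297.03ms @ 1/2 + 594.059ms (1)
3. 891.089ms @ 3/2 + 891.089ms (3/2)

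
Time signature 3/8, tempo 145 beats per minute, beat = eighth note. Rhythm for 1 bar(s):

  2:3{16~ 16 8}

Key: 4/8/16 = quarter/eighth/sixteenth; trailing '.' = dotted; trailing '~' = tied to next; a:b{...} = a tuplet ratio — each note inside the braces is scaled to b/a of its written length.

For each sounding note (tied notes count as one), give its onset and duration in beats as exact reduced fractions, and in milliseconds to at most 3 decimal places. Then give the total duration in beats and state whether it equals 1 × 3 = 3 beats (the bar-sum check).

1) 0.0ms=0b +620.69ms=3/2b
2) 620.69ms=3/2b +620.69ms=3/2b
Σ=3b of 3 (145bpm 3/8) — PASS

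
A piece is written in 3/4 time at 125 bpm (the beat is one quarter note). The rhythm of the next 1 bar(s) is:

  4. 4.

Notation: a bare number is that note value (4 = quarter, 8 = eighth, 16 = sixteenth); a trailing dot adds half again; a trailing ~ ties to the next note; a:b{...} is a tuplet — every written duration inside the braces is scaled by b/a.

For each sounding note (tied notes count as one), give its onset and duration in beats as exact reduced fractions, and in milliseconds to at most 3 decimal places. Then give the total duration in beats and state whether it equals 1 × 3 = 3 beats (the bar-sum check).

1) 0.0ms=0b +720.0ms=3/2b
2) 720.0ms=3/2b +720.0ms=3/2b
Σ=3b of 3 (125bpm 3/4) — PASS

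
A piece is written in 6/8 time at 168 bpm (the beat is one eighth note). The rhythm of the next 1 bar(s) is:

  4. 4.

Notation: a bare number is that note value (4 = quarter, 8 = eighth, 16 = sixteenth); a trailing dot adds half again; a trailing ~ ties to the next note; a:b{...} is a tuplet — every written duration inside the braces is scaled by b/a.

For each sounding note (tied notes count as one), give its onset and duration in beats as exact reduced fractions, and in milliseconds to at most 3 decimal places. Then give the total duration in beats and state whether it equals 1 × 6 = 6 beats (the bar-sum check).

1) 0.0ms=0b +1071.429ms=3b
2) 1071.429ms=3b +1071.429ms=3b
Σ=6b of 6 (168bpm 6/8) — PASS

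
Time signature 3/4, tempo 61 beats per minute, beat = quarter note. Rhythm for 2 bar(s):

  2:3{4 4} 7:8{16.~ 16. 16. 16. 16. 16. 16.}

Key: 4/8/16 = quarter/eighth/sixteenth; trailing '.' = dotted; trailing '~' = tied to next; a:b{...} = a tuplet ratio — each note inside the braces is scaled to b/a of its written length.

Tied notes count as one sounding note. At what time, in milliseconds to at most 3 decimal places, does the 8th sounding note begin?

note 8 onset = 39/7b = 5480.094ms

1. 0.0ms @ 0 + 1475.41ms (3/2)
2. 1475.41ms @ 3/2 + 1475.41ms (3/2)
3. 2950.82ms @ 3 + 843.091ms (6/7)
4. 3793.911ms @ 27/7 + 421.546ms (3/7)
5. 4215.457ms @ 30/7 + 421.546ms (3/7)
6. 4637.002ms @ 33/7 + 421.546ms (3/7)
7. 5058.548ms @ 36/7 + 421.546ms (3/7)
8. 5480.094ms @ 39/7 + 421.546ms (3/7)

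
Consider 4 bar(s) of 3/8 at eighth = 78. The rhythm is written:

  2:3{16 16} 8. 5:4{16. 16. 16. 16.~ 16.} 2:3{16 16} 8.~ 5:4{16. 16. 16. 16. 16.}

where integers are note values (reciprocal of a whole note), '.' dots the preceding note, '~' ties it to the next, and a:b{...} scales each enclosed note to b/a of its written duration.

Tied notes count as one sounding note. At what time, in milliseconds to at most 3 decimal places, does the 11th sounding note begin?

note 11 onset = 48/5b = 7384.615ms

1. 0.0ms @ 0 + 576.923ms (3/4)
2. 576.923ms @ 3/4 + 576.923ms (3/4)
3. 1153.846ms @ 3/2 + 1153.846ms (3/2)
4. 2307.692ms @ 3 + 461.538ms (3/5)
5. 2769.231ms @ 18/5 + 461.538ms (3/5)
6. 3230.769ms @ 21/5 + 461.538ms (3/5)
7. 3692.308ms @ 24/5 + 923.077ms (6/5)
8. 4615.385ms @ 6 + 576.923ms (3/4)
9. 5192.308ms @ 27/4 + 576.923ms (3/4)
10. 5769.231ms @ 15/2 + 1615.385ms (21/10)
11. 7384.615ms @ 48/5 + 461.538ms (3/5)
12. 7846.154ms @ 51/5 + 461.538ms (3/5)
13. 8307.692ms @ 54/5 + 461.538ms (3/5)
14. 8769.231ms @ 57/5 + 461.538ms (3/5)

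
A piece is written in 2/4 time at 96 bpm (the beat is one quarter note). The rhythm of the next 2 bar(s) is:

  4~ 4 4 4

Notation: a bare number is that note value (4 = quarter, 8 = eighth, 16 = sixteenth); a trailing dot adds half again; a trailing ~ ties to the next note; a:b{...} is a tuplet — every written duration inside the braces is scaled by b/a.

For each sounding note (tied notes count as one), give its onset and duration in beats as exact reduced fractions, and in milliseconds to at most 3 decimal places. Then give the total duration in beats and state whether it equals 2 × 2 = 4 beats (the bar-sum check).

1) 0.0ms=0b +1250.0ms=2b
2) 1250.0ms=2b +625.0ms=1b
3) 1875.0ms=3b +625.0ms=1b
Σ=4b of 4 (96bpm 2/4) — PASS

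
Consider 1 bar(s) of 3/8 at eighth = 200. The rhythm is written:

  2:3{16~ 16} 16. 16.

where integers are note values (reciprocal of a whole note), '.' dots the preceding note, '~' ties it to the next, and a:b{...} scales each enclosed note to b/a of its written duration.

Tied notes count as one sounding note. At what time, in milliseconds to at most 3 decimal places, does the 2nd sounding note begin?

note 2 onset = 3/2b = 450.0ms

1. 0.0ms @ 0 + 450.0ms (3/2)
2. 450.0ms @ 3/2 + 225.0ms (3/4)
3. 675.0ms @ 9/4 + 225.0ms (3/4)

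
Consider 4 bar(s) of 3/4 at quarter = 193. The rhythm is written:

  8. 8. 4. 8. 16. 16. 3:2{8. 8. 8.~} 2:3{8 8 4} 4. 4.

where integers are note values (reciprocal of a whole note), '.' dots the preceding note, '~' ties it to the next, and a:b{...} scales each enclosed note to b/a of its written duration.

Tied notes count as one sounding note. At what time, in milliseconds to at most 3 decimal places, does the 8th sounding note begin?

note 8 onset = 5b = 1554.404ms

1. 0.0ms @ 0 + 233.161ms (3/4)
2. 233.161ms @ 3/4 + 233.161ms (3/4)
3. 466.321ms @ 3/2 + 466.321ms (3/2)
4. 932.642ms @ 3 + 233.161ms (3/4)
5. 1165.803ms @ 15/4 + 116.58ms (3/8)
6. 1282.383ms @ 33/8 + 116.58ms (3/8)
7. 1398.964ms @ 9/2 + 155.44ms (1/2)
8. 1554.404ms @ 5 + 155.44ms (1/2)
9. 1709.845ms @ 11/2 + 388.601ms (5/4)
10. 2098.446ms @ 27/4 + 233.161ms (3/4)
11. 2331.606ms @ 15/2 + 466.321ms (3/2)
12. 2797.927ms @ 9 + 466.321ms (3/2)
13. 3264.249ms @ 21/2 + 466.321ms (3/2)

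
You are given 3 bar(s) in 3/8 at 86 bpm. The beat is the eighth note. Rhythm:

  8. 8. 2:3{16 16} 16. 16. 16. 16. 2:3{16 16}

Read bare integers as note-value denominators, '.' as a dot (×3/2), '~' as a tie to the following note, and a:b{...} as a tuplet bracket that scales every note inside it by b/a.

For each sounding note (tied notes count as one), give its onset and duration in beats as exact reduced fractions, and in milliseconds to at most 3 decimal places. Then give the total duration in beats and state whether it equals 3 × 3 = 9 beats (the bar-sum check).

1) 0.0ms=0b +1046.512ms=3/2b
2) 1046.512ms=3/2b +1046.512ms=3/2b
3) 2093.023ms=3b +523.256ms=3/4b
4) 2616.279ms=15/4b +523.256ms=3/4b
5) 3139.535ms=9/2b +523.256ms=3/4b
6) 3662.791ms=21/4b +523.256ms=3/4b
7) 4186.047ms=6b +523.256ms=3/4b
8) 4709.302ms=27/4b +523.256ms=3/4b
9) 5232.558ms=15/2b +523.256ms=3/4b
10) 5755.814ms=33/4b +523.256ms=3/4b
Σ=9b of 9 (86bpm 3/8) — PASS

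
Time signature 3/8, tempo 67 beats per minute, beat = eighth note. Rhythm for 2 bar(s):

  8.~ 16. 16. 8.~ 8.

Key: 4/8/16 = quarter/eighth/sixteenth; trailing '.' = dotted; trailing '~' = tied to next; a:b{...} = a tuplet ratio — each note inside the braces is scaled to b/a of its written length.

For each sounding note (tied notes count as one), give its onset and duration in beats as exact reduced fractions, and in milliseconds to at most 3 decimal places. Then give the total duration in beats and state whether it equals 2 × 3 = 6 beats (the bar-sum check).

1) 0.0ms=0b +2014.925ms=9/4b
2) 2014.925ms=9/4b +671.642ms=3/4b
3) 2686.567ms=3b +2686.567ms=3b
Σ=6b of 6 (67bpm 3/8) — PASS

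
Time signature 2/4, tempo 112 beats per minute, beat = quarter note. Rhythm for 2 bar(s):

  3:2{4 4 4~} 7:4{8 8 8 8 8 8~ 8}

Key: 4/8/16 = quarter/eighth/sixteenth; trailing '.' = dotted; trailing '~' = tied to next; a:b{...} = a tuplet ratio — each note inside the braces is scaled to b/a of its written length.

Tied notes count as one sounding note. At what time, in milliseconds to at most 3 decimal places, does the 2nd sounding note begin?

note 2 onset = 2/3b = 357.143ms

1. 0.0ms @ 0 + 357.143ms (2/3)
2. 357.143ms @ 2/3 + 357.143ms (2/3)
3. 714.286ms @ 4/3 + 510.204ms (20/21)
4. 1224.49ms @ 16/7 + 153.061ms (2/7)
5. 1377.551ms @ 18/7 + 153.061ms (2/7)
6. 1530.612ms @ 20/7 + 153.061ms (2/7)
7. 1683.673ms @ 22/7 + 153.061ms (2/7)
8. 1836.735ms @ 24/7 + 306.122ms (4/7)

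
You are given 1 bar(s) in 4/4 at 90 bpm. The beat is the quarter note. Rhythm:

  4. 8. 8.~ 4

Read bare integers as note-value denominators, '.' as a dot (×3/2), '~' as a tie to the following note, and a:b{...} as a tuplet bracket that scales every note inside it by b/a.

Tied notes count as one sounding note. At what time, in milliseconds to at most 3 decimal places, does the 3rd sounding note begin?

1. 0.0ms @ 0 + 1000.0ms (3/2)
2. 1000.0ms @ 3/2 + 500.0ms (3/4)
3. 1500.0ms @ 9/4 + 1166.667ms (7/4)

note 3 onset = 9/4b = 1500.0ms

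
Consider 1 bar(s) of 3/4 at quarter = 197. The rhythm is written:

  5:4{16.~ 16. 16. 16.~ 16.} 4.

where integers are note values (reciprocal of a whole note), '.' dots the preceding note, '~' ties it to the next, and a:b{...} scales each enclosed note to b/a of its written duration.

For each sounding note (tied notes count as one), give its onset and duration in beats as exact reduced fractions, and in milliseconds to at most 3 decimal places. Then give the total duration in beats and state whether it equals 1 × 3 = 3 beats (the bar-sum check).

1) 0.0ms=0b +182.741ms=3/5b
2) 182.741ms=3/5b +91.371ms=3/10b
3) 274.112ms=9/10b +182.741ms=3/5b
4) 456.853ms=3/2b +456.853ms=3/2b
Σ=3b of 3 (197bpm 3/4) — PASS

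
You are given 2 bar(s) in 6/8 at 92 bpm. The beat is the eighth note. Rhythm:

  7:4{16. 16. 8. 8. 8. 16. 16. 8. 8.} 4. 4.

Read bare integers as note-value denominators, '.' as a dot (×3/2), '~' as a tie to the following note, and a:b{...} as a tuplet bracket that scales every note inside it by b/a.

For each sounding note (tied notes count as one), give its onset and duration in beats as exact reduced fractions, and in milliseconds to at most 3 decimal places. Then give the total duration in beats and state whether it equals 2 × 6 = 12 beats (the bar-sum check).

1) 0.0ms=0b +279.503ms=3/7b
2) 279.503ms=3/7b +279.503ms=3/7b
3) 559.006ms=6/7b +559.006ms=6/7b
4) 1118.012ms=12/7b +559.006ms=6/7b
5) 1677.019ms=18/7b +559.006ms=6/7b
6) 2236.025ms=24/7b +279.503ms=3/7b
7) 2515.528ms=27/7b +279.503ms=3/7b
8) 2795.031ms=30/7b +559.006ms=6/7b
9) 3354.037ms=36/7b +559.006ms=6/7b
10) 3913.043ms=6b +1956.522ms=3b
11) 5869.565ms=9b +1956.522ms=3b
Σ=12b of 12 (92bpm 6/8) — PASS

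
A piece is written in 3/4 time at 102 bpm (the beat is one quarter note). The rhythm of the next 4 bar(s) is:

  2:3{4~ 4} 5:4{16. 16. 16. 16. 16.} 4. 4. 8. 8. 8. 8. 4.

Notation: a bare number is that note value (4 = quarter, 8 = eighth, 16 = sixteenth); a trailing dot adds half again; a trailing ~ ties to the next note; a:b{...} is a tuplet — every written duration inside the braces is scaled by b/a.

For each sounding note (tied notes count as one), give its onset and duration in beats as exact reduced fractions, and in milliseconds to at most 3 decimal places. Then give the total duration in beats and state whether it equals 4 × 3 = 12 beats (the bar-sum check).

1) 0.0ms=0b +1764.706ms=3b
2) 1764.706ms=3b +176.471ms=3/10b
3) 1941.176ms=33/10b +176.471ms=3/10b
4) 2117.647ms=18/5b +176.471ms=3/10b
5) 2294.118ms=39/10b +176.471ms=3/10b
6) 2470.588ms=21/5b +176.471ms=3/10b
7) 2647.059ms=9/2b +882.353ms=3/2b
8) 3529.412ms=6b +882.353ms=3/2b
9) 4411.765ms=15/2b +441.176ms=3/4b
10) 4852.941ms=33/4b +441.176ms=3/4b
11) 5294.118ms=9b +441.176ms=3/4b
12) 5735.294ms=39/4b +441.176ms=3/4b
13) 6176.471ms=21/2b +882.353ms=3/2b
Σ=12b of 12 (102bpm 3/4) — PASS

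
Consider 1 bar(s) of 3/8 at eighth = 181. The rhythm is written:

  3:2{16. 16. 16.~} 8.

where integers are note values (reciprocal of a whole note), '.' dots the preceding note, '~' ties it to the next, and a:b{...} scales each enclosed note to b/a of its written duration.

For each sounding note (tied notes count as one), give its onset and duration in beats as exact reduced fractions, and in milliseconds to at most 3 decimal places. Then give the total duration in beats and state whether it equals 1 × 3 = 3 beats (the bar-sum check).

1) 0.0ms=0b +165.746ms=1/2b
2) 165.746ms=1/2b +165.746ms=1/2b
3) 331.492ms=1b +662.983ms=2b
Σ=3b of 3 (181bpm 3/8) — PASS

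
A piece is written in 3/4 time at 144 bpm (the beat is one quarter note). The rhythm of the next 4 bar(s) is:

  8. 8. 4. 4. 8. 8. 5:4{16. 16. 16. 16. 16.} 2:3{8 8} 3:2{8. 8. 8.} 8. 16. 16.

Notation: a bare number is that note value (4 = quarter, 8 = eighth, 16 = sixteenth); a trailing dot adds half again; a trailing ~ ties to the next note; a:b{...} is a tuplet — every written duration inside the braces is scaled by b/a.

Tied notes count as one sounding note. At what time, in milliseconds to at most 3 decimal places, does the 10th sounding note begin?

1. 0.0ms @ 0 + 312.5ms (3/4)
2. 312.5ms @ 3/4 + 312.5ms (3/4)
3. 625.0ms @ 3/2 + 625.0ms (3/2)
4. 1250.0ms @ 3 + 625.0ms (3/2)
5. 1875.0ms @ 9/2 + 312.5ms (3/4)
6. 2187.5ms @ 21/4 + 312.5ms (3/4)
7. 2500.0ms @ 6 + 125.0ms (3/10)
8. 2625.0ms @ 63/10 + 125.0ms (3/10)
9. 2750.0ms @ 33/5 + 125.0ms (3/10)
10. 2875.0ms @ 69/10 + 125.0ms (3/10)
11. 3000.0ms @ 36/5 + 125.0ms (3/10)
12. 3125.0ms @ 15/2 + 312.5ms (3/4)
13. 3437.5ms @ 33/4 + 312.5ms (3/4)
14. 3750.0ms @ 9 + 208.333ms (1/2)
15. 3958.333ms @ 19/2 + 208.333ms (1/2)
16. 4166.667ms @ 10 + 208.333ms (1/2)
17. 4375.0ms @ 21/2 + 312.5ms (3/4)
18. 4687.5ms @ 45/4 + 156.25ms (3/8)
19. 4843.75ms @ 93/8 + 156.25ms (3/8)

note 10 onset = 69/10b = 2875.0ms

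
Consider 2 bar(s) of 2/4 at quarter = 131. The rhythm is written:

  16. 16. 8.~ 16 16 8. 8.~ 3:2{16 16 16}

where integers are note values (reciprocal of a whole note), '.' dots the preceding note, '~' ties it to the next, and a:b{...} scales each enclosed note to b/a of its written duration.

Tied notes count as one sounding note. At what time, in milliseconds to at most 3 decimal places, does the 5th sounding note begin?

note 5 onset = 2b = 916.031ms

1. 0.0ms @ 0 + 171.756ms (3/8)
2. 171.756ms @ 3/8 + 171.756ms (3/8)
3. 343.511ms @ 3/4 + 458.015ms (1)
4. 801.527ms @ 7/4 + 114.504ms (1/4)
5. 916.031ms @ 2 + 343.511ms (3/4)
6. 1259.542ms @ 11/4 + 419.847ms (11/12)
7. 1679.389ms @ 11/3 + 76.336ms (1/6)
8. 1755.725ms @ 23/6 + 76.336ms (1/6)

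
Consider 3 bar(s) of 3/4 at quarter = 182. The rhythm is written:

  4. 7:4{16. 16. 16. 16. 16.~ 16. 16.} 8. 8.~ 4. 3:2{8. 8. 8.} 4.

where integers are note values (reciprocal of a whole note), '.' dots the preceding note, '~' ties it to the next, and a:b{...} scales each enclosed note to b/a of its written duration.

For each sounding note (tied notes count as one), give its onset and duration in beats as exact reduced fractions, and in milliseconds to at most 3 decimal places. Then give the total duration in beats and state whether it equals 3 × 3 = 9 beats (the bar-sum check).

1) 0.0ms=0b +494.505ms=3/2b
2) 494.505ms=3/2b +70.644ms=3/14b
3) 565.149ms=12/7b +70.644ms=3/14b
4) 635.793ms=27/14b +70.644ms=3/14b
5) 706.436ms=15/7b +70.644ms=3/14b
6) 777.08ms=33/14b +141.287ms=3/7b
7) 918.367ms=39/14b +70.644ms=3/14b
8) 989.011ms=3b +247.253ms=3/4b
9) 1236.264ms=15/4b +741.758ms=9/4b
10) 1978.022ms=6b +164.835ms=1/2b
11) 2142.857ms=13/2b +164.835ms=1/2b
12) 2307.692ms=7b +164.835ms=1/2b
13) 2472.527ms=15/2b +494.505ms=3/2b
Σ=9b of 9 (182bpm 3/4) — PASS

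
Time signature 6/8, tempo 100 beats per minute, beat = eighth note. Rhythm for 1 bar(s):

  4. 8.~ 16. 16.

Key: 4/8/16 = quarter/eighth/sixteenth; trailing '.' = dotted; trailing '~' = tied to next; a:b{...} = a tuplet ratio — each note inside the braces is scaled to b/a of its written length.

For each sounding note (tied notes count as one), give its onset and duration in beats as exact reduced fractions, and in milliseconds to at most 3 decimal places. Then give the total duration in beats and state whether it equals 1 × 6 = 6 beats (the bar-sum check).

1) 0.0ms=0b +1800.0ms=3b
2) 1800.0ms=3b +1350.0ms=9/4b
3) 3150.0ms=21/4b +450.0ms=3/4b
Σ=6b of 6 (100bpm 6/8) — PASS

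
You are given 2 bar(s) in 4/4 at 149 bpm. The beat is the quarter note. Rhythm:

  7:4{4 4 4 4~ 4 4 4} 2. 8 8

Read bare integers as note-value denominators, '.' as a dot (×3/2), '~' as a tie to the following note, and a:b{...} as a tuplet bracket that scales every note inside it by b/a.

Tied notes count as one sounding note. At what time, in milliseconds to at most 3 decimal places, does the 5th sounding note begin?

note 5 onset = 20/7b = 1150.527ms

1. 0.0ms @ 0 + 230.105ms (4/7)
2. 230.105ms @ 4/7 + 230.105ms (4/7)
3. 460.211ms @ 8/7 + 230.105ms (4/7)
4. 690.316ms @ 12/7 + 460.211ms (8/7)
5. 1150.527ms @ 20/7 + 230.105ms (4/7)
6. 1380.633ms @ 24/7 + 230.105ms (4/7)
7. 1610.738ms @ 4 + 1208.054ms (3)
8. 2818.792ms @ 7 + 201.342ms (1/2)
9. 3020.134ms @ 15/2 + 201.342ms (1/2)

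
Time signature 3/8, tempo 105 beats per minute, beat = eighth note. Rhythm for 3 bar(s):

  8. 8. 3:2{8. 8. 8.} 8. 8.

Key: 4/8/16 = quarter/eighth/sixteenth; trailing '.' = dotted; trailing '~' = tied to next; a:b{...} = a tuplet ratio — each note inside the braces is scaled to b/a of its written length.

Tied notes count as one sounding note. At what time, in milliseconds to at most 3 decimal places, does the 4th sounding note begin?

note 4 onset = 4b = 2285.714ms

1. 0.0ms @ 0 + 857.143ms (3/2)
2. 857.143ms @ 3/2 + 857.143ms (3/2)
3. 1714.286ms @ 3 + 571.429ms (1)
4. 2285.714ms @ 4 + 571.429ms (1)
5. 2857.143ms @ 5 + 571.429ms (1)
6. 3428.571ms @ 6 + 857.143ms (3/2)
7. 4285.714ms @ 15/2 + 857.143ms (3/2)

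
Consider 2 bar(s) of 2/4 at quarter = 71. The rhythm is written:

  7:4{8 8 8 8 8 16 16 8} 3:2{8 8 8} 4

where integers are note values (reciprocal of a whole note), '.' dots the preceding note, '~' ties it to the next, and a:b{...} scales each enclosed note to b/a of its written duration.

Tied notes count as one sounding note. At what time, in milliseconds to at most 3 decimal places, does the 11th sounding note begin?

1. 0.0ms @ 0 + 241.449ms (2/7)
2. 241.449ms @ 2/7 + 241.449ms (2/7)
3. 482.897ms @ 4/7 + 241.449ms (2/7)
4. 724.346ms @ 6/7 + 241.449ms (2/7)
5. 965.795ms @ 8/7 + 241.449ms (2/7)
6. 1207.243ms @ 10/7 + 120.724ms (1/7)
7. 1327.968ms @ 11/7 + 120.724ms (1/7)
8. 1448.692ms @ 12/7 + 241.449ms (2/7)
9. 1690.141ms @ 2 + 281.69ms (1/3)
10. 1971.831ms @ 7/3 + 281.69ms (1/3)
11. 2253.521ms @ 8/3 + 281.69ms (1/3)
12. 2535.211ms @ 3 + 845.07ms (1)

note 11 onset = 8/3b = 2253.521ms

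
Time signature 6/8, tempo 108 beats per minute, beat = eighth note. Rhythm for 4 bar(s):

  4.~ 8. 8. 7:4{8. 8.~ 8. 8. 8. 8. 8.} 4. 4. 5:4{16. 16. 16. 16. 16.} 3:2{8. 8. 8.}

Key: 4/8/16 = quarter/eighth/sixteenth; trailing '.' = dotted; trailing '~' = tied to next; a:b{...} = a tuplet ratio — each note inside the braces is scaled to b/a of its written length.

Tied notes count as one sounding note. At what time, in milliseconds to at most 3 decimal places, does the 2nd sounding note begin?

1. 0.0ms @ 0 + 2500.0ms (9/2)
2. 2500.0ms @ 9/2 + 833.333ms (3/2)
3. 3333.333ms @ 6 + 476.19ms (6/7)
4. 3809.524ms @ 48/7 + 952.381ms (12/7)
5. 4761.905ms @ 60/7 + 476.19ms (6/7)
6. 5238.095ms @ 66/7 + 476.19ms (6/7)
7. 5714.286ms @ 72/7 + 476.19ms (6/7)
8. 6190.476ms @ 78/7 + 476.19ms (6/7)
9. 6666.667ms @ 12 + 1666.667ms (3)
10. 8333.333ms @ 15 + 1666.667ms (3)
11. 10000.0ms @ 18 + 333.333ms (3/5)
12. 10333.333ms @ 93/5 + 333.333ms (3/5)
13. 10666.667ms @ 96/5 + 333.333ms (3/5)
14. 11000.0ms @ 99/5 + 333.333ms (3/5)
15. 11333.333ms @ 102/5 + 333.333ms (3/5)
16. 11666.667ms @ 21 + 555.556ms (1)
17. 12222.222ms @ 22 + 555.556ms (1)
18. 12777.778ms @ 23 + 555.556ms (1)

note 2 onset = 9/2b = 2500.0ms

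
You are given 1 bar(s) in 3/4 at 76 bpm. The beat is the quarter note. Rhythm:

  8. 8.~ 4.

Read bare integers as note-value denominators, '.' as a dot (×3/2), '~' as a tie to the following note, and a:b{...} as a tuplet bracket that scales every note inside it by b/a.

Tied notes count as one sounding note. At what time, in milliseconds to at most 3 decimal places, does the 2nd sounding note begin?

note 2 onset = 3/4b = 592.105ms

1. 0.0ms @ 0 + 592.105ms (3/4)
2. 592.105ms @ 3/4 + 1776.316ms (9/4)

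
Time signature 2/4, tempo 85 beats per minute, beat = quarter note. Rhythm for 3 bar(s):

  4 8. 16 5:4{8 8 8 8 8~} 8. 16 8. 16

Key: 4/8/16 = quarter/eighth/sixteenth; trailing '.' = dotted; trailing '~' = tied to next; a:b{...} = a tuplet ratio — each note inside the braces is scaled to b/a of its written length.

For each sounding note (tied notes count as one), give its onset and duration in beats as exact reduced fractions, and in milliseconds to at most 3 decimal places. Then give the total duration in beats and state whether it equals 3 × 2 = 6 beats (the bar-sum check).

1) 0.0ms=0b +705.882ms=1b
2) 705.882ms=1b +529.412ms=3/4b
3) 1235.294ms=7/4b +176.471ms=1/4b
4) 1411.765ms=2b +282.353ms=2/5b
5) 1694.118ms=12/5b +282.353ms=2/5b
6) 1976.471ms=14/5b +282.353ms=2/5b
7) 2258.824ms=16/5b +282.353ms=2/5b
8) 2541.176ms=18/5b +811.765ms=23/20b
9) 3352.941ms=19/4b +176.471ms=1/4b
10) 3529.412ms=5b +529.412ms=3/4b
11) 4058.824ms=23/4b +176.471ms=1/4b
Σ=6b of 6 (85bpm 2/4) — PASS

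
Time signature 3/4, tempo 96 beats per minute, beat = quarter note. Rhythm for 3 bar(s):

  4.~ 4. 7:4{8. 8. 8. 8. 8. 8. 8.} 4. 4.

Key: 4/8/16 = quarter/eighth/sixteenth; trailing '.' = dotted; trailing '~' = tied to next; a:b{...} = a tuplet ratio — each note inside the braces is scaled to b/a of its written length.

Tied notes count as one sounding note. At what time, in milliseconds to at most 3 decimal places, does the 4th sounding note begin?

1. 0.0ms @ 0 + 1875.0ms (3)
2. 1875.0ms @ 3 + 267.857ms (3/7)
3. 2142.857ms @ 24/7 + 267.857ms (3/7)
4. 2410.714ms @ 27/7 + 267.857ms (3/7)
5. 2678.571ms @ 30/7 + 267.857ms (3/7)
6. 2946.429ms @ 33/7 + 267.857ms (3/7)
7. 3214.286ms @ 36/7 + 267.857ms (3/7)
8. 3482.143ms @ 39/7 + 267.857ms (3/7)
9. 3750.0ms @ 6 + 937.5ms (3/2)
10. 4687.5ms @ 15/2 + 937.5ms (3/2)

note 4 onset = 27/7b = 2410.714ms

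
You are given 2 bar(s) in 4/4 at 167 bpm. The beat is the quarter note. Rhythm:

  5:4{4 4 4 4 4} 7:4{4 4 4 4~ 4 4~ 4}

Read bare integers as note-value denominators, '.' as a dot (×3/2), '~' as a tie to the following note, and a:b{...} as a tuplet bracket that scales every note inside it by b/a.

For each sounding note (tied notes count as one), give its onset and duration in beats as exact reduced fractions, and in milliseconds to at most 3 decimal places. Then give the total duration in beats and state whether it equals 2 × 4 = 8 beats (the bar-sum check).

1) 0.0ms=0b +287.425ms=4/5b
2) 287.425ms=4/5b +287.425ms=4/5b
3) 574.85ms=8/5b +287.425ms=4/5b
4) 862.275ms=12/5b +287.425ms=4/5b
5) 1149.701ms=16/5b +287.425ms=4/5b
6) 1437.126ms=4b +205.304ms=4/7b
7) 1642.429ms=32/7b +205.304ms=4/7b
8) 1847.733ms=36/7b +205.304ms=4/7b
9) 2053.037ms=40/7b +410.607ms=8/7b
10) 2463.644ms=48/7b +410.607ms=8/7b
Σ=8b of 8 (167bpm 4/4) — PASS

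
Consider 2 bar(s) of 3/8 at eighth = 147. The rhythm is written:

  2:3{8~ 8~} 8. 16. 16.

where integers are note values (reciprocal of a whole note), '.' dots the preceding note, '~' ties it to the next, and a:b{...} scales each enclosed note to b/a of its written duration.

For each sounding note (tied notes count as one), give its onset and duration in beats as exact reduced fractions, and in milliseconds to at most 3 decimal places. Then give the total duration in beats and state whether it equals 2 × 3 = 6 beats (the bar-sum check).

1) 0.0ms=0b +1836.735ms=9/2b
2) 1836.735ms=9/2b +306.122ms=3/4b
3) 2142.857ms=21/4b +306.122ms=3/4b
Σ=6b of 6 (147bpm 3/8) — PASS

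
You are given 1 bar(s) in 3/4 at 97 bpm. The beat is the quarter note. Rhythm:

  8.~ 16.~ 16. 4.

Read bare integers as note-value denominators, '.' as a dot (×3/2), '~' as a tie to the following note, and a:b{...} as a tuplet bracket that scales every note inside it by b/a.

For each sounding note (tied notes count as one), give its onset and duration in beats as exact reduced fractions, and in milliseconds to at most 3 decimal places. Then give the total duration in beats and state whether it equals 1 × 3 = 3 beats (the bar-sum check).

1) 0.0ms=0b +927.835ms=3/2b
2) 927.835ms=3/2b +927.835ms=3/2b
Σ=3b of 3 (97bpm 3/4) — PASS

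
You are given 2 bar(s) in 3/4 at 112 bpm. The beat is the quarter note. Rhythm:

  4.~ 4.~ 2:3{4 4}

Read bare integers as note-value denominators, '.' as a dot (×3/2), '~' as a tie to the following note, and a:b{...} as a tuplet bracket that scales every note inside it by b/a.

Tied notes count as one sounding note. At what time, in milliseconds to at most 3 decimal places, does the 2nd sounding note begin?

note 2 onset = 9/2b = 2410.714ms

1. 0.0ms @ 0 + 2410.714ms (9/2)
2. 2410.714ms @ 9/2 + 803.571ms (3/2)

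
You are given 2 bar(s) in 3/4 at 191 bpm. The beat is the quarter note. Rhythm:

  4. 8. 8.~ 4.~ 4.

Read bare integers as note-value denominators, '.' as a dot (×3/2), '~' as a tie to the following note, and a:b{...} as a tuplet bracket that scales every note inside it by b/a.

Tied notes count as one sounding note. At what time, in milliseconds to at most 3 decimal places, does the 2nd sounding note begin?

1. 0.0ms @ 0 + 471.204ms (3/2)
2. 471.204ms @ 3/2 + 235.602ms (3/4)
3. 706.806ms @ 9/4 + 1178.01ms (15/4)

note 2 onset = 3/2b = 471.204ms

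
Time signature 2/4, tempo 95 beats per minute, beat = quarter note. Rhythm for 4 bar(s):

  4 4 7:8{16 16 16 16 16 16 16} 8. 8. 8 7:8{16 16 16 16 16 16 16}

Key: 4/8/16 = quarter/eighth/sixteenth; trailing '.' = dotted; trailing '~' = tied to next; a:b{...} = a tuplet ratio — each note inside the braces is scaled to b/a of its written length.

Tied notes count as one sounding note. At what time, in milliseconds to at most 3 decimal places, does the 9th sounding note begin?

1. 0.0ms @ 0 + 631.579ms (1)
2. 631.579ms @ 1 + 631.579ms (1)
3. 1263.158ms @ 2 + 180.451ms (2/7)
4. 1443.609ms @ 16/7 + 180.451ms (2/7)
5. 1624.06ms @ 18/7 + 180.451ms (2/7)
6. 1804.511ms @ 20/7 + 180.451ms (2/7)
7. 1984.962ms @ 22/7 + 180.451ms (2/7)
8. 2165.414ms @ 24/7 + 180.451ms (2/7)
9. 2345.865ms @ 26/7 + 180.451ms (2/7)
10. 2526.316ms @ 4 + 473.684ms (3/4)
11. 3000.0ms @ 19/4 + 473.684ms (3/4)
12. 3473.684ms @ 11/2 + 315.789ms (1/2)
13. 3789.474ms @ 6 + 180.451ms (2/7)
14. 3969.925ms @ 44/7 + 180.451ms (2/7)
15. 4150.376ms @ 46/7 + 180.451ms (2/7)
16. 4330.827ms @ 48/7 + 180.451ms (2/7)
17. 4511.278ms @ 50/7 + 180.451ms (2/7)
18. 4691.729ms @ 52/7 + 180.451ms (2/7)
19. 4872.18ms @ 54/7 + 180.451ms (2/7)

note 9 onset = 26/7b = 2345.865ms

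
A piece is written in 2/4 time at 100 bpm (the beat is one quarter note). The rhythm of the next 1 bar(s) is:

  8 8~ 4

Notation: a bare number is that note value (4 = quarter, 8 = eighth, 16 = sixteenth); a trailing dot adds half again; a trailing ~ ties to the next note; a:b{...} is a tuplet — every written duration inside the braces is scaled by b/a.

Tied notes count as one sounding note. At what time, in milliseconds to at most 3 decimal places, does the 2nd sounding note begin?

1. 0.0ms @ 0 + 300.0ms (1/2)
2. 300.0ms @ 1/2 + 900.0ms (3/2)

note 2 onset = 1/2b = 300.0ms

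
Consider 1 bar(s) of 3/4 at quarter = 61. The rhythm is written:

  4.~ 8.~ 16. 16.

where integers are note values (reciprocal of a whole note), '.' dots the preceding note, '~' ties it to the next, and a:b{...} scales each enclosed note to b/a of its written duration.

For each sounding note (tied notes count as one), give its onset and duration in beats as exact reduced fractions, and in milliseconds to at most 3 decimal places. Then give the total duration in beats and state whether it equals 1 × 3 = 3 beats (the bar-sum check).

1) 0.0ms=0b +2581.967ms=21/8b
2) 2581.967ms=21/8b +368.852ms=3/8b
Σ=3b of 3 (61bpm 3/4) — PASS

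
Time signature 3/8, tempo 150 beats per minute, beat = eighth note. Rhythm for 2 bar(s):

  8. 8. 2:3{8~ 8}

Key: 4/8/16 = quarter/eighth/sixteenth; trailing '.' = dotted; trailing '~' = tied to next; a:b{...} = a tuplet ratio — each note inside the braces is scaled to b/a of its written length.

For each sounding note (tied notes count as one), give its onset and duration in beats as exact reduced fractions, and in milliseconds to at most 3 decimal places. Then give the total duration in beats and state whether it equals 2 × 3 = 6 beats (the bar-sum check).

1) 0.0ms=0b +600.0ms=3/2b
2) 600.0ms=3/2b +600.0ms=3/2b
3) 1200.0ms=3b +1200.0ms=3b
Σ=6b of 6 (150bpm 3/8) — PASS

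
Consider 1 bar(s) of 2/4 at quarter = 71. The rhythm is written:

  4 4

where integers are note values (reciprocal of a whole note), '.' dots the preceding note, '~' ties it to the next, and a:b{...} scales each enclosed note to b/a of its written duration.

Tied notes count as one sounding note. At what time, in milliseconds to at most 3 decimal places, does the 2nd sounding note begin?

note 2 onset = 1b = 845.07ms

1. 0.0ms @ 0 + 845.07ms (1)
2. 845.07ms @ 1 + 845.07ms (1)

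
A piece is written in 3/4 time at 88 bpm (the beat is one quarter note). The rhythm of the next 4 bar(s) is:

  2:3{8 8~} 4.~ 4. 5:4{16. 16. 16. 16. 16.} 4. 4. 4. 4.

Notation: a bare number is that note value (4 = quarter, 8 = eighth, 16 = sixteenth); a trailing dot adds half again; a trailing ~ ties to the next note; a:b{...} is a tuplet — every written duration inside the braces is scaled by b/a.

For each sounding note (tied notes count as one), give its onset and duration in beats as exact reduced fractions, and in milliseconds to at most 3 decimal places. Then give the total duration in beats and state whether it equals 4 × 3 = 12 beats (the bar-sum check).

1) 0.0ms=0b +511.364ms=3/4b
2) 511.364ms=3/4b +2556.818ms=15/4b
3) 3068.182ms=9/2b +204.545ms=3/10b
4) 3272.727ms=24/5b +204.545ms=3/10b
5) 3477.273ms=51/10b +204.545ms=3/10b
6) 3681.818ms=27/5b +204.545ms=3/10b
7) 3886.364ms=57/10b +204.545ms=3/10b
8) 4090.909ms=6b +1022.727ms=3/2b
9) 5113.636ms=15/2b +1022.727ms=3/2b
10) 6136.364ms=9b +1022.727ms=3/2b
11) 7159.091ms=21/2b +1022.727ms=3/2b
Σ=12b of 12 (88bpm 3/4) — PASS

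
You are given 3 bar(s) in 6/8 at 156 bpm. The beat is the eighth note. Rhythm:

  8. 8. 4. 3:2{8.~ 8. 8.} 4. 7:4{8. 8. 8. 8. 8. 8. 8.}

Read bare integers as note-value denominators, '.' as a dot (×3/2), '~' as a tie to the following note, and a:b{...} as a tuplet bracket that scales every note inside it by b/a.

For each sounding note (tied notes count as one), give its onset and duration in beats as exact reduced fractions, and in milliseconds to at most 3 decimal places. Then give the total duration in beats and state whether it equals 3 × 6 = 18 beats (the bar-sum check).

1) 0.0ms=0b +576.923ms=3/2b
2) 576.923ms=3/2b +576.923ms=3/2b
3) 1153.846ms=3b +1153.846ms=3b
4) 2307.692ms=6b +769.231ms=2b
5) 3076.923ms=8b +384.615ms=1b
6) 3461.538ms=9b +1153.846ms=3b
7) 4615.385ms=12b +329.67ms=6/7b
8) 4945.055ms=90/7b +329.67ms=6/7b
9) 5274.725ms=96/7b +329.67ms=6/7b
10) 5604.396ms=102/7b +329.67ms=6/7b
11) 5934.066ms=108/7b +329.67ms=6/7b
12) 6263.736ms=114/7b +329.67ms=6/7b
13) 6593.407ms=120/7b +329.67ms=6/7b
Σ=18b of 18 (156bpm 6/8) — PASS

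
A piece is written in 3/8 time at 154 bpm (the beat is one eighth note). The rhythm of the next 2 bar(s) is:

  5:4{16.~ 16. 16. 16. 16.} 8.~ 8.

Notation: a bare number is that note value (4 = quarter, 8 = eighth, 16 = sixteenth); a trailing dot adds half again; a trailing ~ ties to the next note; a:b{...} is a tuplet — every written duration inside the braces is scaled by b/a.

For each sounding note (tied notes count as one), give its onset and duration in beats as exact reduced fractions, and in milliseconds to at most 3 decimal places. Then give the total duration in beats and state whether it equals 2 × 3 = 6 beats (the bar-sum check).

1) 0.0ms=0b +467.532ms=6/5b
2) 467.532ms=6/5b +233.766ms=3/5b
3) 701.299ms=9/5b +233.766ms=3/5b
4) 935.065ms=12/5b +233.766ms=3/5b
5) 1168.831ms=3b +1168.831ms=3b
Σ=6b of 6 (154bpm 3/8) — PASS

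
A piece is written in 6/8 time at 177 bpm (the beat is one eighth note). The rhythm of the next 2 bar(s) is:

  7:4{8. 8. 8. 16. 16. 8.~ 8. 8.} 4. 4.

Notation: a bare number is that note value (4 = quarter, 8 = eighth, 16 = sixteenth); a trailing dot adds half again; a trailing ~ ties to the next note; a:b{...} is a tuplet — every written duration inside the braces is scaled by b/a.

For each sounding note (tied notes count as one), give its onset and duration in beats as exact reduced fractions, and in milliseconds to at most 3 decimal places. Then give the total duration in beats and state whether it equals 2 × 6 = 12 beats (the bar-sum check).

1) 0.0ms=0b +290.557ms=6/7b
2) 290.557ms=6/7b +290.557ms=6/7b
3) 581.114ms=12/7b +290.557ms=6/7b
4) 871.671ms=18/7b +145.278ms=3/7b
5) 1016.949ms=3b +145.278ms=3/7b
6) 1162.228ms=24/7b +581.114ms=12/7b
7) 1743.341ms=36/7b +290.557ms=6/7b
8) 2033.898ms=6b +1016.949ms=3b
9) 3050.847ms=9b +1016.949ms=3b
Σ=12b of 12 (177bpm 6/8) — PASS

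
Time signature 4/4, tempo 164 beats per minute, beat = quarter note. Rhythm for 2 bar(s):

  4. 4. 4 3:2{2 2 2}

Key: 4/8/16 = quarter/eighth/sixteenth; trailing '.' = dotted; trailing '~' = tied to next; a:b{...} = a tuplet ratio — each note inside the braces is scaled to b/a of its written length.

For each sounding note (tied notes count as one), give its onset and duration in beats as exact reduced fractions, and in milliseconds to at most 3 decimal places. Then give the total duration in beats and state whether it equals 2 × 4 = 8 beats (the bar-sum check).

1) 0.0ms=0b +548.78ms=3/2b
2) 548.78ms=3/2b +548.78ms=3/2b
3) 1097.561ms=3b +365.854ms=1b
4) 1463.415ms=4b +487.805ms=4/3b
5) 1951.22ms=16/3b +487.805ms=4/3b
6) 2439.024ms=20/3b +487.805ms=4/3b
Σ=8b of 8 (164bpm 4/4) — PASS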